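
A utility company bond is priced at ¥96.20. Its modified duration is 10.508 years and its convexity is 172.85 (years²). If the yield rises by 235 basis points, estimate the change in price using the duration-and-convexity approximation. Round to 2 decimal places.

-¥19.16

Duration effect: -D_mod·Δy = -10.508 × (+0.0235) = -0.246938
Convexity effect: ½·C·(Δy)² = 0.5 × 172.85 × (0.0235)² = +0.04772820625
ΔP/P ≈ -0.246938 + 0.04772820625 = -0.19920979375
ΔP ≈ 96.20 × (-0.19920979375) = -19.16398215875.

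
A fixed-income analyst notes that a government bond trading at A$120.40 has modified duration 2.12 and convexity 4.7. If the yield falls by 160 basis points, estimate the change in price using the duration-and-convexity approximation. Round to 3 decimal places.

Duration effect: -D_mod·Δy = -2.12 × (-0.016) = +0.033920
Convexity effect: ½·C·(Δy)² = 0.5 × 4.7 × (-0.016)² = +0.0006016
ΔP/P ≈ +0.033920 + 0.0006016 = +0.0345216
ΔP ≈ 120.40 × (+0.0345216) = +4.15640064.

+A$4.156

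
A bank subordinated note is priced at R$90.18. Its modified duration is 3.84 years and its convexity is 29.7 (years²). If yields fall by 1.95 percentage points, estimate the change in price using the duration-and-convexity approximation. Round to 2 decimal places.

+R$7.26

Duration effect: -D_mod·Δy = -3.84 × (-0.0195) = +0.074880
Convexity effect: ½·C·(Δy)² = 0.5 × 29.7 × (-0.0195)² = +0.0056467125
ΔP/P ≈ +0.074880 + 0.0056467125 = +0.0805267125
ΔP ≈ 90.18 × (+0.0805267125) = +7.26189893325.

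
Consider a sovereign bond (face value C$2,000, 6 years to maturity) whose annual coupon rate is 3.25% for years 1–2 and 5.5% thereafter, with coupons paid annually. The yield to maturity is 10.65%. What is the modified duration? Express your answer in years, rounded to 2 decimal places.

Periodic yield y = 0.1065. First find Macaulay duration:
  t   CF        PV=CF/(1+0.1065)^t    t·PV
  1        65.00        58.7438        58.7438
  2        65.00        53.0897       106.1795
  3       110.00        81.1967       243.5901
  4       110.00        73.3816       293.5263
  5       110.00        66.3186       331.5932
  6     2,110.00     1,149.6720     6,898.0319
  Σ                  1,482.4024     7,931.6647
P = 1,482.4024; Macaulay duration = 7,931.6647 / 1,482.4024 = 5.35055 years.
Modified duration = D_Mac / (1 + y) = 5.35055 / 1.1065 = 4.83556 years.

4.84 years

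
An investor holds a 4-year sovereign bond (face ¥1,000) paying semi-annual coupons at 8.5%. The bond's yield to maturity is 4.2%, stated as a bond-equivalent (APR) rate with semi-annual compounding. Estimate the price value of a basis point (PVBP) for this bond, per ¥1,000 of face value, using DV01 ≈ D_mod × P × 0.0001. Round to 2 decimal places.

Periodic yield y = 0.021.
  t   CF        PV=CF/(1+0.021)^t    t·PV
  1        42.50        41.6259        41.6259
  2        42.50        40.7697        81.5394
  3        42.50        39.9311       119.7934
  4        42.50        39.1098       156.4393
  5        42.50        38.3054       191.5271
  6        42.50        37.5176       225.1053
  7        42.50        36.7459       257.2212
  8     1,042.50       882.8159     7,062.5269
  Σ                  1,156.8212     8,135.7785
P = 1,156.8212; D_Mac = 7.03287 half-year periods = 3.51644 yrs; D_mod = 3.44411 yrs.
DV01 ≈ 3.44411 × 1,156.8212 × 0.0001 = 0.398422.

¥0.40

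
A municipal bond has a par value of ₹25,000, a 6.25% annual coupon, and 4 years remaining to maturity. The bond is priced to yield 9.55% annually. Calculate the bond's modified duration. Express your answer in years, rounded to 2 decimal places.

Periodic yield y = 0.0955. First find Macaulay duration:
  t   CF        PV=CF/(1+0.0955)^t    t·PV
  1     1,562.50     1,426.2894     1,426.2894
  2     1,562.50     1,301.9529     2,603.9057
  3     1,562.50     1,188.4554     3,565.3661
  4    26,562.50    18,442.4842    73,769.9368
  Σ                 22,359.1818    81,365.4980
P = 22,359.1818; Macaulay duration = 81,365.4980 / 22,359.1818 = 3.63902 years.
Modified duration = D_Mac / (1 + y) = 3.63902 / 1.0955 = 3.32179 years.

3.32 years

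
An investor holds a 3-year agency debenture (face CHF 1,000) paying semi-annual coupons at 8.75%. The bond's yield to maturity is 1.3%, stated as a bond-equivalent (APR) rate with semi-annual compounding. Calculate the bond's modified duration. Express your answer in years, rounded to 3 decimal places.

2.717 years

Periodic yield y = 0.0065. First find Macaulay duration:
  t   CF        PV=CF/(1+0.0065)^t    t·PV
  1        43.75        43.4675        43.4675
  2        43.75        43.1867        86.3735
  3        43.75        42.9078       128.7235
  4        43.75        42.6307       170.5230
  5        43.75        42.3554       211.7772
  6     1,043.75     1,003.9540     6,023.7240
  Σ                  1,218.5022     6,664.5886
P = 1,218.5022; Macaulay duration = 6,664.5886 / 1,218.5022 = 5.46949 half-year periods = 2.73475 years.
Modified duration = D_Mac / (1 + y) = 2.73475 / 1.0065 = 2.71709 years.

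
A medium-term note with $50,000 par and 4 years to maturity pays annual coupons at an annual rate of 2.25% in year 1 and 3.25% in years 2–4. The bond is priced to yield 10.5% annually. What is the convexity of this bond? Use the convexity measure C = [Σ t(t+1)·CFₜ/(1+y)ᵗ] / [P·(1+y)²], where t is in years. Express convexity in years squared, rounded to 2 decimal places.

With y = 0.105:
  t   CF        PV=CF/(1+0.105)^t    t·PV        t(t+1)·PV
  1     1,125.00     1,018.0995     1,018.0995       2,036.1991
  2     1,625.00     1,330.8491     2,661.6982       7,985.0945
  3     1,625.00     1,204.3883     3,613.1649      14,452.6597
  4    51,625.00    34,626.6879   138,506.7516     692,533.7580
  Σ                 38,180.0248   145,799.7142     717,007.7113
P = 38,180.0248.
Convexity = Σ t(t+1)·PV / [P·(1+y)²] = 717,007.7113 / (38,180.0248 × 1.221025) = 15.38024.

15.38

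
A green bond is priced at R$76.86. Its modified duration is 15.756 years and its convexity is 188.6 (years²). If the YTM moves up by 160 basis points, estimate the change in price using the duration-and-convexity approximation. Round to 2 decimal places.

Duration effect: -D_mod·Δy = -15.756 × (+0.016) = -0.252096
Convexity effect: ½·C·(Δy)² = 0.5 × 188.6 × (0.016)² = +0.0241408
ΔP/P ≈ -0.252096 + 0.0241408 = -0.2279552
ΔP ≈ 76.86 × (-0.2279552) = -17.520636672.

-R$17.52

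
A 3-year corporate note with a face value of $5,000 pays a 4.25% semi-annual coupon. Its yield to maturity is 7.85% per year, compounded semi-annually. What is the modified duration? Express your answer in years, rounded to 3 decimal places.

Periodic yield y = 0.03925. First find Macaulay duration:
  t   CF        PV=CF/(1+0.03925)^t    t·PV
  1       106.25       102.2372       102.2372
  2       106.25        98.3759       196.7519
  3       106.25        94.6605       283.9815
  4       106.25        91.0854       364.3416
  5       106.25        87.6453       438.2266
  6     5,106.25     4,053.0492    24,318.2952
  Σ                  4,527.0536    25,703.8340
P = 4,527.0536; Macaulay duration = 25,703.8340 / 4,527.0536 = 5.67783 half-year periods = 2.83891 years.
Modified duration = D_Mac / (1 + y) = 2.83891 / 1.03925 = 2.73170 years.

2.732 years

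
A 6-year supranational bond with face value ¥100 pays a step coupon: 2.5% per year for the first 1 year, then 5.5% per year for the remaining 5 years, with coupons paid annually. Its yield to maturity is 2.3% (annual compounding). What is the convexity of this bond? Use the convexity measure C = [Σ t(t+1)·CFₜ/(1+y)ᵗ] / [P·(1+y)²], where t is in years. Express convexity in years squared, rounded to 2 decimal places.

35.05

With y = 0.023:
  t   CF        PV=CF/(1+0.023)^t    t·PV        t(t+1)·PV
  1         2.50         2.4438         2.4438           4.8876
  2         5.50         5.2555        10.5109          31.5328
  3         5.50         5.1373        15.4119          61.6477
  4         5.50         5.0218        20.0872         100.4362
  5         5.50         4.9089        24.5445         147.2671
  6       105.50        92.0447       552.2680       3,865.8762
  Σ                    114.8120       625.2664       4,211.6477
P = 114.8120.
Convexity = Σ t(t+1)·PV / [P·(1+y)²] = 4,211.6477 / (114.8120 × 1.046529) = 35.05207.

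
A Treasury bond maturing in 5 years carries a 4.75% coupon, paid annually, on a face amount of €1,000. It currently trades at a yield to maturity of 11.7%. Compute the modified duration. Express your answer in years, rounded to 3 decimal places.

Periodic yield y = 0.117. First find Macaulay duration:
  t   CF        PV=CF/(1+0.117)^t    t·PV
  1        47.50        42.5246        42.5246
  2        47.50        38.0704        76.1408
  3        47.50        34.0827       102.2481
  4        47.50        30.5127       122.0509
  5     1,047.50       602.4044     3,012.0222
  Σ                    747.5949     3,354.9866
P = 747.5949; Macaulay duration = 3,354.9866 / 747.5949 = 4.48771 years.
Modified duration = D_Mac / (1 + y) = 4.48771 / 1.117 = 4.01764 years.

4.018 years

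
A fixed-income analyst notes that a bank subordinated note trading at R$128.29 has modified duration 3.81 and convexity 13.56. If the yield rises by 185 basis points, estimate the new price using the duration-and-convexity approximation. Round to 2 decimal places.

Duration effect: -D_mod·Δy = -3.81 × (+0.0185) = -0.070485
Convexity effect: ½·C·(Δy)² = 0.5 × 13.56 × (0.0185)² = +0.002320455
ΔP/P ≈ -0.070485 + 0.002320455 = -0.068164545
New price ≈ 128.29 × (1 - 0.068164545) = 119.54517052195.

R$119.55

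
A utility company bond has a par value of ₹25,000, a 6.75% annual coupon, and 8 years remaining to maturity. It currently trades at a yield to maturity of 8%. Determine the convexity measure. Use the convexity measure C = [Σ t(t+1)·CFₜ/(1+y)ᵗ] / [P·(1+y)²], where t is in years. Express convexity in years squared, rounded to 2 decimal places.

With y = 0.08:
  t   CF        PV=CF/(1+0.08)^t    t·PV        t(t+1)·PV
  1     1,687.50     1,562.5000     1,562.5000       3,125.0000
  2     1,687.50     1,446.7593     2,893.5185       8,680.5556
  3     1,687.50     1,339.5919     4,018.7757      16,075.1029
  4     1,687.50     1,240.3629     4,961.4515      24,807.2575
  5     1,687.50     1,148.4841     5,742.4207      34,454.5243
  6     1,687.50     1,063.4112     6,380.4675      44,663.2723
  7     1,687.50       984.6400     6,892.4803      55,139.8424
  8    26,687.50    14,418.4259   115,347.4068   1,038,126.6616
  Σ                 23,204.1753   147,799.0211   1,225,072.2165
P = 23,204.1753.
Convexity = Σ t(t+1)·PV / [P·(1+y)²] = 1,225,072.2165 / (23,204.1753 × 1.166400) = 45.26349.

45.26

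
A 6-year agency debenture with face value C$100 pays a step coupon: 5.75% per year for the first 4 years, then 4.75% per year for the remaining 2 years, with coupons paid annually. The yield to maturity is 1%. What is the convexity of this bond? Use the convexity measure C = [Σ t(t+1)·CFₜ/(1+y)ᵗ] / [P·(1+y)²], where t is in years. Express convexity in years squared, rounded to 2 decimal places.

With y = 0.01:
  t   CF        PV=CF/(1+0.01)^t    t·PV        t(t+1)·PV
  1         5.75         5.6931         5.6931          11.3861
  2         5.75         5.6367        11.2734          33.8202
  3         5.75         5.5809        16.7427          66.9707
  4         5.75         5.5256        22.1025         110.5127
  5         4.75         4.5195        22.5973         135.5839
  6       104.75        98.6792       592.0754       4,144.5280
  Σ                    125.6350       670.4844       4,502.8017
P = 125.6350.
Convexity = Σ t(t+1)·PV / [P·(1+y)²] = 4,502.8017 / (125.6350 × 1.020100) = 35.13415.

35.13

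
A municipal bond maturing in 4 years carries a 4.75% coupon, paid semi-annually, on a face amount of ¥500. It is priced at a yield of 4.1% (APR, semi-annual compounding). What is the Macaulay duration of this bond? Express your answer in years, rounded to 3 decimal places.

3.694 years

Periodic yield y = 0.0205. Discount each cash flow and weight by its period:
  t   CF        PV=CF/(1+0.0205)^t    t·PV
  1       11.875        11.6365        11.6365
  2       11.875        11.4027        22.8054
  3       11.875        11.1736        33.5209
  4       11.875        10.9492        43.7967
  5       11.875        10.7292        53.6462
  6       11.875        10.5137        63.0822
  7       11.875        10.3025        72.1175
  8      511.875       435.1709     3,481.3672
  Σ                    511.8783     3,781.9725
Price P = Σ PV = 511.8783.
Macaulay duration = Σ(t·PV) / P = 3,781.9725 / 511.8783 = 7.38842 half-year periods.
In years: 7.38842 / 2 = 3.69421 years.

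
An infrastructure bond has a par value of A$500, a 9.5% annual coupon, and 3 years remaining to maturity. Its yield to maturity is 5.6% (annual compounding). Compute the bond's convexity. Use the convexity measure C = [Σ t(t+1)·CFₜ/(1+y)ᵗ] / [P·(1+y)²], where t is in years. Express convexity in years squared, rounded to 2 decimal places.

With y = 0.056:
  t   CF        PV=CF/(1+0.056)^t    t·PV        t(t+1)·PV
  1        47.50        44.9811        44.9811          89.9621
  2        47.50        42.5957        85.1914         255.5742
  3       547.50       464.9351     1,394.8054       5,579.2216
  Σ                    552.5119     1,524.9779       5,924.7580
P = 552.5119.
Convexity = Σ t(t+1)·PV / [P·(1+y)²] = 5,924.7580 / (552.5119 × 1.115136) = 9.61615.

9.62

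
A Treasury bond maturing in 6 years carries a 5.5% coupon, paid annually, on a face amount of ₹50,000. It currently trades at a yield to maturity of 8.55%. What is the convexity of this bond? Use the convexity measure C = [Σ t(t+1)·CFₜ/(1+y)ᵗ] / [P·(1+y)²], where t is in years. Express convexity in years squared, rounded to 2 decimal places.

29.43

With y = 0.0855:
  t   CF        PV=CF/(1+0.0855)^t    t·PV        t(t+1)·PV
  1     2,750.00     2,533.3947     2,533.3947       5,066.7895
  2     2,750.00     2,333.8505     4,667.7011      14,003.1032
  3     2,750.00     2,150.0235     6,450.0706      25,800.2822
  4     2,750.00     1,980.6757     7,922.7030      39,613.5148
  5     2,750.00     1,824.6667     9,123.3337      54,740.0021
  6    52,750.00    32,243.5979   193,461.5877   1,354,231.1139
  Σ                 43,066.2092   224,158.7907   1,493,454.8057
P = 43,066.2092.
Convexity = Σ t(t+1)·PV / [P·(1+y)²] = 1,493,454.8057 / (43,066.2092 × 1.178310) = 29.43037.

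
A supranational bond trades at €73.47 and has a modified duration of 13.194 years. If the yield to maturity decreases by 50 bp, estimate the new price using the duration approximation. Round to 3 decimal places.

Duration approximation: ΔP/P ≈ -D_mod · Δy = -13.194 × (-0.005) = +0.065970.
New price ≈ 73.47 × (1 + 0.065970) = 78.3168159.

€78.317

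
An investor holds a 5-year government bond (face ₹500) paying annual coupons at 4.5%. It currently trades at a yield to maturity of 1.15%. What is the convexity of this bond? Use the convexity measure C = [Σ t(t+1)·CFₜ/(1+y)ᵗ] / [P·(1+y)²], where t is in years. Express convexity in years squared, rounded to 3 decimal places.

26.366

With y = 0.0115:
  t   CF        PV=CF/(1+0.0115)^t    t·PV        t(t+1)·PV
  1        22.50        22.2442        22.2442          44.4884
  2        22.50        21.9913        43.9826         131.9478
  3        22.50        21.7413        65.2238         260.8952
  4        22.50        21.4941        85.9763         429.8817
  5       522.50       493.4656     2,467.3279      14,803.9672
  Σ                    580.9364     2,684.7548      15,671.1802
P = 580.9364.
Convexity = Σ t(t+1)·PV / [P·(1+y)²] = 15,671.1802 / (580.9364 × 1.023132) = 26.36582.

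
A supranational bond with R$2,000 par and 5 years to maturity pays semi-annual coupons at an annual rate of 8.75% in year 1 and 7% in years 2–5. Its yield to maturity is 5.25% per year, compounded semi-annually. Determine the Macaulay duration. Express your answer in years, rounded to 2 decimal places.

4.28 years

Periodic yield y = 0.02625. Discount each cash flow and weight by its period:
  t   CF        PV=CF/(1+0.02625)^t    t·PV
  1        87.50        85.2619        85.2619
  2        87.50        83.0810       166.1620
  3        70.00        64.7647       194.2942
  4        70.00        63.1081       252.4325
  5        70.00        61.4939       307.4696
  6        70.00        59.9210       359.5260
  7        70.00        58.3883       408.7181
  8        70.00        56.8948       455.1585
  9        70.00        55.4395       498.9557
  10    2,070.00     1,597.4918    15,974.9182
  Σ                  2,185.8451    18,702.8968
Price P = Σ PV = 2,185.8451.
Macaulay duration = Σ(t·PV) / P = 18,702.8968 / 2,185.8451 = 8.55637 half-year periods.
In years: 8.55637 / 2 = 4.27818 years.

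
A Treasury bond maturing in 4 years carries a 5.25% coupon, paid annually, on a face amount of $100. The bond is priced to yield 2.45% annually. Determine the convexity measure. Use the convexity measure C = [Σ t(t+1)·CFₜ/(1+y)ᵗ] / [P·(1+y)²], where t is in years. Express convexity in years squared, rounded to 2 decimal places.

With y = 0.0245:
  t   CF        PV=CF/(1+0.0245)^t    t·PV        t(t+1)·PV
  1         5.25         5.1245         5.1245          10.2489
  2         5.25         5.0019        10.0038          30.0114
  3         5.25         4.8823        14.6469          58.5875
  4       105.25        95.5376       382.1503       1,910.7517
  Σ                    110.5462       411.9255       2,009.5995
P = 110.5462.
Convexity = Σ t(t+1)·PV / [P·(1+y)²] = 2,009.5995 / (110.5462 × 1.049600) = 17.31975.

17.32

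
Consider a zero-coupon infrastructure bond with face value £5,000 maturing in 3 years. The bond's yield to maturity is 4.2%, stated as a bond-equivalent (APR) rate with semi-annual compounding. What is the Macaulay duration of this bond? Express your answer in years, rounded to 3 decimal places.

A zero-coupon bond has a single cash flow at maturity, so its Macaulay duration equals its maturity: 3 years.
(Equivalently: 6 semi-annual periods ÷ 2 = 3 years.)

3.000 years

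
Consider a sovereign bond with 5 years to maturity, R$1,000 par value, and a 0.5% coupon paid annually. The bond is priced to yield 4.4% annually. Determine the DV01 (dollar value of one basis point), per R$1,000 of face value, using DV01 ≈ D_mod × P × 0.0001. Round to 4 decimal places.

R$0.3923

Periodic yield y = 0.044.
  t   CF        PV=CF/(1+0.044)^t    t·PV
  1         5.00         4.7893         4.7893
  2         5.00         4.5874         9.1749
  3         5.00         4.3941        13.1823
  4         5.00         4.2089        16.8356
  5     1,005.00       810.3331     4,051.6654
  Σ                    828.3128     4,095.6474
P = 828.3128; D_Mac = 4.94457 yrs; D_mod = 4.73617 yrs.
DV01 ≈ 4.73617 × 828.3128 × 0.0001 = 0.392303.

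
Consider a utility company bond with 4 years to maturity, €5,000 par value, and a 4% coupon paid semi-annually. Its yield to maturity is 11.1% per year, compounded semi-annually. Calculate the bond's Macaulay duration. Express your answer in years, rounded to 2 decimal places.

Periodic yield y = 0.0555. Discount each cash flow and weight by its period:
  t   CF        PV=CF/(1+0.0555)^t    t·PV
  1       100.00        94.7418        94.7418
  2       100.00        89.7601       179.5203
  3       100.00        85.0404       255.1212
  4       100.00        80.5688       322.2753
  5       100.00        76.3324       381.6619
  6       100.00        72.3187       433.9122
  7       100.00        68.5161       479.6124
  8     5,100.00     3,310.5814    26,484.6515
  Σ                  3,877.8598    28,631.4965
Price P = Σ PV = 3,877.8598.
Macaulay duration = Σ(t·PV) / P = 28,631.4965 / 3,877.8598 = 7.38332 half-year periods.
In years: 7.38332 / 2 = 3.69166 years.

3.69 years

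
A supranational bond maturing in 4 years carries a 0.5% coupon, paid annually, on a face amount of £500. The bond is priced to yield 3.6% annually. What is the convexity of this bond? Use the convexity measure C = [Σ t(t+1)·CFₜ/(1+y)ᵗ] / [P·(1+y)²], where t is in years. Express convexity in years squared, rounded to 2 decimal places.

18.44

With y = 0.036:
  t   CF        PV=CF/(1+0.036)^t    t·PV        t(t+1)·PV
  1         2.50         2.4131         2.4131           4.8263
  2         2.50         2.3293         4.6585          13.9756
  3         2.50         2.2483         6.7450          26.9800
  4       502.50       436.2114     1,744.8457       8,724.2287
  Σ                    443.2022     1,758.6624       8,770.0106
P = 443.2022.
Convexity = Σ t(t+1)·PV / [P·(1+y)²] = 8,770.0106 / (443.2022 × 1.073296) = 18.43651.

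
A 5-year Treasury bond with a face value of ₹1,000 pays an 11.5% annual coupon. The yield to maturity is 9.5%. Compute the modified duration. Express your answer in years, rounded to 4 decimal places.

3.7495 years

Periodic yield y = 0.095. First find Macaulay duration:
  t   CF        PV=CF/(1+0.095)^t    t·PV
  1       115.00       105.0228       105.0228
  2       115.00        95.9113       191.8225
  3       115.00        87.5902       262.7706
  4       115.00        79.9910       319.9642
  5     1,115.00       708.2788     3,541.3942
  Σ                  1,076.7942     4,420.9743
P = 1,076.7942; Macaulay duration = 4,420.9743 / 1,076.7942 = 4.10568 years.
Modified duration = D_Mac / (1 + y) = 4.10568 / 1.095 = 3.74948 years.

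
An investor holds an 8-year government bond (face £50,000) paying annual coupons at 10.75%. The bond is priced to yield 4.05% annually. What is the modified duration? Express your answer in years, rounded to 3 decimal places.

Periodic yield y = 0.0405. First find Macaulay duration:
  t   CF        PV=CF/(1+0.0405)^t    t·PV
  1     5,375.00     5,165.7857     5,165.7857
  2     5,375.00     4,964.7147     9,929.4295
  3     5,375.00     4,771.4702    14,314.4106
  4     5,375.00     4,585.7474    18,342.9897
  5     5,375.00     4,407.2536    22,036.2682
  6     5,375.00     4,235.7075    25,414.2450
  7     5,375.00     4,070.8385    28,495.8697
  8    55,375.00    40,306.6833   322,453.4663
  Σ                 72,508.2010   446,152.4646
P = 72,508.2010; Macaulay duration = 446,152.4646 / 72,508.2010 = 6.15313 years.
Modified duration = D_Mac / (1 + y) = 6.15313 / 1.0405 = 5.91363 years.

5.914 years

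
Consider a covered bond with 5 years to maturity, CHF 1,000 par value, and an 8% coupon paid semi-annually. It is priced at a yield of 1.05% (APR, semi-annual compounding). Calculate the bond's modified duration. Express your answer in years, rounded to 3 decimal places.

4.317 years

Periodic yield y = 0.00525. First find Macaulay duration:
  t   CF        PV=CF/(1+0.00525)^t    t·PV
  1        40.00        39.7911        39.7911
  2        40.00        39.5833        79.1666
  3        40.00        39.3766       118.1297
  4        40.00        39.1709       156.6836
  5        40.00        38.9663       194.8317
  6        40.00        38.7628       232.5770
  7        40.00        38.5604       269.9227
  8        40.00        38.3590       306.8720
  9        40.00        38.1587       343.4281
  10    1,040.00       986.9440     9,869.4402
  Σ                  1,337.6731    11,610.8427
P = 1,337.6731; Macaulay duration = 11,610.8427 / 1,337.6731 = 8.67988 half-year periods = 4.33994 years.
Modified duration = D_Mac / (1 + y) = 4.33994 / 1.00525 = 4.31727 years.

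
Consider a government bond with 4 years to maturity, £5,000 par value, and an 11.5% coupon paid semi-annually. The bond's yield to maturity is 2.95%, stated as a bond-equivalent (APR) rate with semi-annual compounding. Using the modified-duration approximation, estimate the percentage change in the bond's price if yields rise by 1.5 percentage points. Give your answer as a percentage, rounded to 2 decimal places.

Periodic yield y = 0.01475. Modified duration first:
  t   CF        PV=CF/(1+0.01475)^t    t·PV
  1       287.50       283.3210       283.3210
  2       287.50       279.2028       558.4055
  3       287.50       275.1444       825.4332
  4       287.50       271.1450     1,084.5800
  5       287.50       267.2038     1,336.0188
  6       287.50       263.3198     1,579.9187
  7       287.50       259.4923     1,816.4459
  8     5,287.50     4,703.0316    37,624.2531
  Σ                  6,601.8606    45,108.3762
P = 6,601.8606; D_Mac = 6.83268 half-year periods = 3.41634 yrs; D_mod = 3.41634/(1+0.01475) = 3.36668 yrs.
ΔP/P ≈ -D_mod · Δy = -3.36668 × (+0.015) = -0.050500 = -5.0500%.

-5.05%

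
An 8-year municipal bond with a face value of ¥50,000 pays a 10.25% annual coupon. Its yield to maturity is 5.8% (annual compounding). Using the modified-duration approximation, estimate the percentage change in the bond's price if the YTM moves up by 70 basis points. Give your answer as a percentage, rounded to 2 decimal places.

-4.03%

Periodic yield y = 0.058. Modified duration first:
  t   CF        PV=CF/(1+0.058)^t    t·PV
  1     5,125.00     4,844.0454     4,844.0454
  2     5,125.00     4,578.4928     9,156.9856
  3     5,125.00     4,327.4979    12,982.4937
  4     5,125.00     4,090.2627    16,361.0507
  5     5,125.00     3,866.0328    19,330.1639
  6     5,125.00     3,654.0952    21,924.5715
  7     5,125.00     3,453.7762    24,176.4336
  8    55,125.00    35,112.6220   280,900.9758
  Σ                 63,926.8250   389,676.7201
P = 63,926.8250; D_Mac = 6.09567 yrs; D_mod = 6.09567/(1+0.058) = 5.76150 yrs.
ΔP/P ≈ -D_mod · Δy = -5.76150 × (+0.007) = -0.040331 = -4.0331%.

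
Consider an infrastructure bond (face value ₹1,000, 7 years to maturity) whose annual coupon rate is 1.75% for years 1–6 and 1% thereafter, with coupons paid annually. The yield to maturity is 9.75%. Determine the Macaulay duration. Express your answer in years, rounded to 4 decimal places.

6.5203 years

Periodic yield y = 0.0975. Discount each cash flow and weight by its year:
  t   CF        PV=CF/(1+0.0975)^t    t·PV
  1        17.50        15.9453        15.9453
  2        17.50        14.5288        29.0575
  3        17.50        13.2381        39.7142
  4        17.50        12.0620        48.2481
  5        17.50        10.9904        54.9522
  6        17.50        10.0141        60.0845
  7     1,010.00       526.6107     3,686.2748
  Σ                    603.3894     3,934.2767
Price P = Σ PV = 603.3894.
Macaulay duration = Σ(t·PV) / P = 3,934.2767 / 603.3894 = 6.52029 years.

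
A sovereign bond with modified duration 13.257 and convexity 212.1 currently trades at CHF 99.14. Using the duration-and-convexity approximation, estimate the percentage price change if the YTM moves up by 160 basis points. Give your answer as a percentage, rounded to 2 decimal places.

Duration effect: -D_mod·Δy = -13.257 × (+0.016) = -0.212112
Convexity effect: ½·C·(Δy)² = 0.5 × 212.1 × (0.016)² = +0.0271488
ΔP/P ≈ -0.212112 + 0.0271488 = -0.1849632
= -18.49632%.

-18.50%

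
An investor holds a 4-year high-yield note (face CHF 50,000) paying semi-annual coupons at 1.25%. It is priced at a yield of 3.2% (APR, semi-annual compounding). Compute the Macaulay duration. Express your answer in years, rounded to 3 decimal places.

3.910 years

Periodic yield y = 0.016. Discount each cash flow and weight by its period:
  t   CF        PV=CF/(1+0.016)^t    t·PV
  1       312.50       307.5787       307.5787
  2       312.50       302.7350       605.4700
  3       312.50       297.9675       893.9025
  4       312.50       293.2751     1,173.1004
  5       312.50       288.6566     1,443.2830
  6       312.50       284.1108     1,704.6649
  7       312.50       279.6366     1,957.4564
  8    50,312.50    44,312.4981   354,499.9850
  Σ                 46,366.4585   362,585.4409
Price P = Σ PV = 46,366.4585.
Macaulay duration = Σ(t·PV) / P = 362,585.4409 / 46,366.4585 = 7.81999 half-year periods.
In years: 7.81999 / 2 = 3.91000 years.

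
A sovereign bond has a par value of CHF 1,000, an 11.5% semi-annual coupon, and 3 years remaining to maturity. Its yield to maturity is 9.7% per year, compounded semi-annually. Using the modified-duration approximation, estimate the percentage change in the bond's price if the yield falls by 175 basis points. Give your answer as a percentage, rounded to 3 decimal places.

Periodic yield y = 0.0485. Modified duration first:
  t   CF        PV=CF/(1+0.0485)^t    t·PV
  1        57.50        54.8402        54.8402
  2        57.50        52.3035       104.6071
  3        57.50        49.8841       149.6524
  4        57.50        47.5767       190.3067
  5        57.50        45.3759       226.8797
  6     1,057.50       795.9206     4,775.5238
  Σ                  1,045.9012     5,501.8100
P = 1,045.9012; D_Mac = 5.26035 half-year periods = 2.63018 yrs; D_mod = 2.63018/(1+0.0485) = 2.50851 yrs.
ΔP/P ≈ -D_mod · Δy = -2.50851 × (-0.0175) = +0.043899 = +4.3899%.

+4.390%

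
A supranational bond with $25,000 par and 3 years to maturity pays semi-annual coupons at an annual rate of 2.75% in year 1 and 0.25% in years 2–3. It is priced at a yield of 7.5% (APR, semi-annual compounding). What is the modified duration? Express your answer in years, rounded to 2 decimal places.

2.82 years

Periodic yield y = 0.0375. First find Macaulay duration:
  t   CF        PV=CF/(1+0.0375)^t    t·PV
  1       343.75       331.3253       331.3253
  2       343.75       319.3497       638.6994
  3        31.25        27.9824        83.9473
  4        31.25        26.9710       107.8841
  5        31.25        25.9962       129.9809
  6    25,031.25    20,070.3019   120,421.8115
  Σ                 20,801.9266   121,713.6485
P = 20,801.9266; Macaulay duration = 121,713.6485 / 20,801.9266 = 5.85108 half-year periods = 2.92554 years.
Modified duration = D_Mac / (1 + y) = 2.92554 / 1.0375 = 2.81980 years.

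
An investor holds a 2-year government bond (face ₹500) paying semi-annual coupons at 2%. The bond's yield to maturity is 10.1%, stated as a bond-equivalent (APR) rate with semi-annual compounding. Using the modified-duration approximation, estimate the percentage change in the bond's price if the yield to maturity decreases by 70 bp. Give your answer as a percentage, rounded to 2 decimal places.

Periodic yield y = 0.0505. Modified duration first:
  t   CF        PV=CF/(1+0.0505)^t    t·PV
  1         5.00         4.7596         4.7596
  2         5.00         4.5308         9.0617
  3         5.00         4.3130        12.9391
  4       505.00       414.6743     1,658.6973
  Σ                    428.2778     1,685.4577
P = 428.2778; D_Mac = 3.93543 half-year periods = 1.96772 yrs; D_mod = 1.96772/(1+0.0505) = 1.87312 yrs.
ΔP/P ≈ -D_mod · Δy = -1.87312 × (-0.007) = +0.013112 = +1.3112%.

+1.31%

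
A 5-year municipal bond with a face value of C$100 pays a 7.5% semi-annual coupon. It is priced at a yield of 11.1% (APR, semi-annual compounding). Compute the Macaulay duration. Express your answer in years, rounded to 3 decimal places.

4.194 years

Periodic yield y = 0.0555. Discount each cash flow and weight by its period:
  t   CF        PV=CF/(1+0.0555)^t    t·PV
  1         3.75         3.5528         3.5528
  2         3.75         3.3660         6.7320
  3         3.75         3.1890         9.5670
  4         3.75         3.0213        12.0853
  5         3.75         2.8625        14.3123
  6         3.75         2.7120        16.2717
  7         3.75         2.5694        17.9855
  8         3.75         2.4343        19.4740
  9         3.75         2.3063        20.7563
  10      103.75        60.4513       604.5131
  Σ                     86.4648       725.2501
Price P = Σ PV = 86.4648.
Macaulay duration = Σ(t·PV) / P = 725.2501 / 86.4648 = 8.38781 half-year periods.
In years: 8.38781 / 2 = 4.19391 years.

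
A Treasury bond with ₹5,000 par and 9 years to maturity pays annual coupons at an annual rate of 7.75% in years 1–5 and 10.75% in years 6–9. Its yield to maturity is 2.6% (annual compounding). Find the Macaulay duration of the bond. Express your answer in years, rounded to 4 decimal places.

7.1983 years

Periodic yield y = 0.026. Discount each cash flow and weight by its year:
  t   CF        PV=CF/(1+0.026)^t    t·PV
  1       387.50       377.6803       377.6803
  2       387.50       368.1095       736.2189
  3       387.50       358.7812     1,076.3435
  4       387.50       349.6892     1,398.7569
  5       387.50       340.8277     1,704.1386
  6       537.50       460.7807     2,764.6844
  7       537.50       449.1040     3,143.7281
  8       537.50       437.7232     3,501.7857
  9     5,537.50     4,395.2896    39,557.6061
  Σ                  7,537.9854    54,260.9426
Price P = Σ PV = 7,537.9854.
Macaulay duration = Σ(t·PV) / P = 54,260.9426 / 7,537.9854 = 7.19833 years.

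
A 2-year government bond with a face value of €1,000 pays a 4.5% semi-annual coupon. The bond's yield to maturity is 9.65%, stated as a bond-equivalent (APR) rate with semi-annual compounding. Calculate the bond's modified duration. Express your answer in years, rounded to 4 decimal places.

1.8424 years

Periodic yield y = 0.04825. First find Macaulay duration:
  t   CF        PV=CF/(1+0.04825)^t    t·PV
  1        22.50        21.4643        21.4643
  2        22.50        20.4764        40.9527
  3        22.50        19.5339        58.6016
  4     1,022.50       846.8448     3,387.3793
  Σ                    908.3194     3,508.3979
P = 908.3194; Macaulay duration = 3,508.3979 / 908.3194 = 3.86252 half-year periods = 1.93126 years.
Modified duration = D_Mac / (1 + y) = 1.93126 / 1.04825 = 1.84236 years.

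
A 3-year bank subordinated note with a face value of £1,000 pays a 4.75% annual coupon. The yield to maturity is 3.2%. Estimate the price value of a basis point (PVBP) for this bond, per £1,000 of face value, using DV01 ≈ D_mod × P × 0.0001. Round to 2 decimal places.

£0.29

Periodic yield y = 0.032.
  t   CF        PV=CF/(1+0.032)^t    t·PV
  1        47.50        46.0271        46.0271
  2        47.50        44.5999        89.1999
  3     1,047.50       953.0484     2,859.1451
  Σ                  1,043.6754     2,994.3721
P = 1,043.6754; D_Mac = 2.86906 yrs; D_mod = 2.78010 yrs.
DV01 ≈ 2.78010 × 1,043.6754 × 0.0001 = 0.290152.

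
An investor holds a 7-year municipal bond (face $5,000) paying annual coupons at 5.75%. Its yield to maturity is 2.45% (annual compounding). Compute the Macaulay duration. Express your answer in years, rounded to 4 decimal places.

6.0638 years

Periodic yield y = 0.0245. Discount each cash flow and weight by its year:
  t   CF        PV=CF/(1+0.0245)^t    t·PV
  1       287.50       280.6247       280.6247
  2       287.50       273.9138       547.8276
  3       287.50       267.3634       802.0902
  4       287.50       260.9696     1,043.8786
  5       287.50       254.7288     1,273.6440
  6       287.50       248.6372     1,491.8231
  7     5,287.50     4,463.4086    31,243.8599
  Σ                  6,049.6461    36,683.7480
Price P = Σ PV = 6,049.6461.
Macaulay duration = Σ(t·PV) / P = 36,683.7480 / 6,049.6461 = 6.06378 years.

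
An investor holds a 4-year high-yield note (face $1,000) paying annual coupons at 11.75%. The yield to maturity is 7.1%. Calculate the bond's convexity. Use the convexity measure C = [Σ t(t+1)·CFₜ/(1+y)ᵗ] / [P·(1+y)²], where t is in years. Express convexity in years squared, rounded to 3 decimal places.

With y = 0.071:
  t   CF        PV=CF/(1+0.071)^t    t·PV        t(t+1)·PV
  1       117.50       109.7106       109.7106         219.4211
  2       117.50       102.4375       204.8750         614.6249
  3       117.50        95.6466       286.9397       1,147.7590
  4     1,117.50       849.3558     3,397.4231      16,987.1157
  Σ                  1,157.1504     3,998.9484      18,968.9207
P = 1,157.1504.
Convexity = Σ t(t+1)·PV / [P·(1+y)²] = 18,968.9207 / (1,157.1504 × 1.147041) = 14.29137.

14.291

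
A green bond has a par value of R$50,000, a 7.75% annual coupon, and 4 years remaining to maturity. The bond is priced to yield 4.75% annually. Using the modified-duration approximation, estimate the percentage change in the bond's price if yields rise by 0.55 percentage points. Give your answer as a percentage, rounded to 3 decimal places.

Periodic yield y = 0.0475. Modified duration first:
  t   CF        PV=CF/(1+0.0475)^t    t·PV
  1     3,875.00     3,699.2840     3,699.2840
  2     3,875.00     3,531.5360     7,063.0721
  3     3,875.00     3,371.3948    10,114.1844
  4    53,875.00    44,747.7452   178,990.9809
  Σ                 55,349.9601   199,867.5213
P = 55,349.9601; D_Mac = 3.61098 yrs; D_mod = 3.61098/(1+0.0475) = 3.44723 yrs.
ΔP/P ≈ -D_mod · Δy = -3.44723 × (+0.0055) = -0.018960 = -1.8960%.

-1.896%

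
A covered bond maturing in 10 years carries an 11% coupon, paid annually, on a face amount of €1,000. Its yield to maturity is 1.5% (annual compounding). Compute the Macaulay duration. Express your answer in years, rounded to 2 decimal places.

7.50 years

Periodic yield y = 0.015. Discount each cash flow and weight by its year:
  t   CF        PV=CF/(1+0.015)^t    t·PV
  1       110.00       108.3744       108.3744
  2       110.00       106.7728       213.5456
  3       110.00       105.1949       315.5846
  4       110.00       103.6403       414.5611
  5       110.00       102.1086       510.5432
  6       110.00       100.5996       603.5978
  7       110.00        99.1129       693.7906
  8       110.00        97.6482       781.1858
  9       110.00        96.2051       865.8463
  10    1,110.00       956.4506     9,564.5063
  Σ                  1,876.1075    14,071.5357
Price P = Σ PV = 1,876.1075.
Macaulay duration = Σ(t·PV) / P = 14,071.5357 / 1,876.1075 = 7.50039 years.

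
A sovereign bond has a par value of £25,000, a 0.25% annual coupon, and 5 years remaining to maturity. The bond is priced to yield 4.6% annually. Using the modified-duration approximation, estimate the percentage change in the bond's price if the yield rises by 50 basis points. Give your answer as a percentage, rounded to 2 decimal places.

-2.38%

Periodic yield y = 0.046. Modified duration first:
  t   CF        PV=CF/(1+0.046)^t    t·PV
  1        62.50        59.7514        59.7514
  2        62.50        57.1237       114.2475
  3        62.50        54.6116       163.8348
  4        62.50        52.2100       208.8398
  5    25,062.50    20,015.4781   100,077.3903
  Σ                 20,239.1748   100,624.0638
P = 20,239.1748; D_Mac = 4.97175 yrs; D_mod = 4.97175/(1+0.046) = 4.75310 yrs.
ΔP/P ≈ -D_mod · Δy = -4.75310 × (+0.005) = -0.023766 = -2.3766%.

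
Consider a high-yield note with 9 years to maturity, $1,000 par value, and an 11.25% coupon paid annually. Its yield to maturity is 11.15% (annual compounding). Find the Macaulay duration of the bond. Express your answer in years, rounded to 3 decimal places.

Periodic yield y = 0.1115. Discount each cash flow and weight by its year:
  t   CF        PV=CF/(1+0.1115)^t    t·PV
  1       112.50       101.2146       101.2146
  2       112.50        91.0612       182.1225
  3       112.50        81.9264       245.7793
  4       112.50        73.7080       294.8320
  5       112.50        66.3140       331.5700
  6       112.50        59.6617       357.9703
  7       112.50        53.6768       375.7373
  8       112.50        48.2922       386.3374
  9     1,112.50       429.6500     3,866.8500
  Σ                  1,005.5049     6,142.4134
Price P = Σ PV = 1,005.5049.
Macaulay duration = Σ(t·PV) / P = 6,142.4134 / 1,005.5049 = 6.10879 years.

6.109 years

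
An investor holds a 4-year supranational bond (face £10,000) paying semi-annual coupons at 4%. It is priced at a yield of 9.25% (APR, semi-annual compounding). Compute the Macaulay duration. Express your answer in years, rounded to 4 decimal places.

Periodic yield y = 0.04625. Discount each cash flow and weight by its period:
  t   CF        PV=CF/(1+0.04625)^t    t·PV
  1       200.00       191.1589       191.1589
  2       200.00       182.7086       365.4173
  3       200.00       174.6319       523.8957
  4       200.00       166.9122       667.6488
  5       200.00       159.5338       797.6689
  6       200.00       152.4815       914.8890
  7       200.00       145.7410     1,020.1869
  8    10,200.00     7,104.2200    56,833.7602
  Σ                  8,277.3879    61,314.6257
Price P = Σ PV = 8,277.3879.
Macaulay duration = Σ(t·PV) / P = 61,314.6257 / 8,277.3879 = 7.40748 half-year periods.
In years: 7.40748 / 2 = 3.70374 years.

3.7037 years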